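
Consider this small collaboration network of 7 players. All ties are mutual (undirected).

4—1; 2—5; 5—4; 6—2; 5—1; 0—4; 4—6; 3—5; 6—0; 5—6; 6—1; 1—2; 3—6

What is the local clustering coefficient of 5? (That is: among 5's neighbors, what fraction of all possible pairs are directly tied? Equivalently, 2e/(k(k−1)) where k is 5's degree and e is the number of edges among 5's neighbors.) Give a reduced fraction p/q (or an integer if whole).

3/5

5's neighbors: 1, 2, 3, 4, and 6 (k = 5).
Possible neighbor pairs: C(5,2) = 10. Edges among them: 1–2, 1–4, 1–6, 2–6, 3–6, 4–6 → e = 6.
Clustering(5) = 6/10 = 3/5.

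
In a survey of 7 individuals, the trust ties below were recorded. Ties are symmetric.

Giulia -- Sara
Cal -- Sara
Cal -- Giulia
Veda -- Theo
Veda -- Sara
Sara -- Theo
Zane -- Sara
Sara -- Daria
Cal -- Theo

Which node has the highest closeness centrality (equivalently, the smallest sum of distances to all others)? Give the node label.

Sara

Farness (sum of distances to all others) for each node — Cal:9, Daria:11, Giulia:10, Sara:6, Theo:9, Veda:10, Zane:11.
The smallest farness is 6, for Sara, so Sara has the highest closeness.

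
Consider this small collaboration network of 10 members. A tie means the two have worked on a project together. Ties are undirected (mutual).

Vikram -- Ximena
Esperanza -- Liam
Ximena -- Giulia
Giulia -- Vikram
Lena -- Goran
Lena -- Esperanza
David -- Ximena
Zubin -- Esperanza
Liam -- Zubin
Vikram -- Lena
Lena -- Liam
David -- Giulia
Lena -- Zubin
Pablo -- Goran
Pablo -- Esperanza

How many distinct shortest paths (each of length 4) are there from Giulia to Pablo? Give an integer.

The shortest distance is 4. The length-4 paths are: Giulia–Vikram–Lena–Esperanza–Pablo; Giulia–Vikram–Lena–Goran–Pablo.
That gives 2 distinct shortest paths.

2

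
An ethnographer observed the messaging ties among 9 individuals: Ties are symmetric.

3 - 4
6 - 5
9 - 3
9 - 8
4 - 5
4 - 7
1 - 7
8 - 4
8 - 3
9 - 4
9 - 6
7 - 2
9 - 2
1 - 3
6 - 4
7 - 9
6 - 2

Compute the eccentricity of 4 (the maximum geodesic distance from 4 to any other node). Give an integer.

2

Distances from 4: 1:2, 2:2, 3:1, 5:1, 6:1, 7:1, 8:1, 9:1.
The largest is 2 (to 2 and 1), so the eccentricity of 4 is 2.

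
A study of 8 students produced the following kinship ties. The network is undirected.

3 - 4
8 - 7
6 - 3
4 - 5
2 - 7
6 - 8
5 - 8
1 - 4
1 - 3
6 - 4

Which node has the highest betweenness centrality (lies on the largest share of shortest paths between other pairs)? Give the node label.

Unnormalized betweenness of each node: 1:0, 2:0, 3:3/2, 4:5, 5:5/2, 6:13/2, 7:6, 8:21/2.
8 has the largest value, 21/2, making it the main broker — the node through which the most shortest paths run.

8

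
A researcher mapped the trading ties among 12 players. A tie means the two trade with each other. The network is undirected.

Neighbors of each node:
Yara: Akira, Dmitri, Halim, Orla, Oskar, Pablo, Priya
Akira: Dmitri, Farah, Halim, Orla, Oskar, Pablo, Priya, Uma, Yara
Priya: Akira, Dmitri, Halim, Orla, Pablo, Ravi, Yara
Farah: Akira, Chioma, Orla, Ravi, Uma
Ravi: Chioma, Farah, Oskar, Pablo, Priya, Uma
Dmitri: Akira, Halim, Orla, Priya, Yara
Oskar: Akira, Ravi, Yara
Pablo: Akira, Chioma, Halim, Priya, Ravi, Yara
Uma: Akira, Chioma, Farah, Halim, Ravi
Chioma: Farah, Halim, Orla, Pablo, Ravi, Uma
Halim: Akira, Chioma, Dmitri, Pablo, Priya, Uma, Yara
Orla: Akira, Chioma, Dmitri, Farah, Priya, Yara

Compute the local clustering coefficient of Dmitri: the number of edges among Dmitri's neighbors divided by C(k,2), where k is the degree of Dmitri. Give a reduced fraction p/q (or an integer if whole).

9/10

Dmitri's neighbors: Akira, Halim, Orla, Priya, and Yara (k = 5).
Possible neighbor pairs: C(5,2) = 10. Edges among them: Akira–Halim, Akira–Orla, Akira–Priya, Akira–Yara, Halim–Priya, Halim–Yara, Orla–Priya, Orla–Yara, Priya–Yara → e = 9.
Clustering(Dmitri) = 9/10.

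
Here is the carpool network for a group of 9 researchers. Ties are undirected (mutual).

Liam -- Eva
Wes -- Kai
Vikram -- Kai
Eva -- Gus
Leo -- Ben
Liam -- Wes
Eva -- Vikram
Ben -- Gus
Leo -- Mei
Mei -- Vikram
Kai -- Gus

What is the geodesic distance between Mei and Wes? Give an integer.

3

One shortest route is Mei – Vikram – Kai – Wes, which uses 3 edges, and at distance 2 from Mei we only reach {Ben, Eva, Kai}, which does not include Wes. So d(Mei,Wes) = 3.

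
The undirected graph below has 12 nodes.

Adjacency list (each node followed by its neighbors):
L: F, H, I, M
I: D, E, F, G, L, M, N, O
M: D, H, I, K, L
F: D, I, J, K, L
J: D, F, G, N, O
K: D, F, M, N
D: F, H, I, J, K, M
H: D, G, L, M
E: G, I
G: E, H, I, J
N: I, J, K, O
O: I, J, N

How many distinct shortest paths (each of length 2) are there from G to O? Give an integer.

The shortest distance is 2. The length-2 paths are: G–J–O; G–I–O.
That gives 2 distinct shortest paths.

2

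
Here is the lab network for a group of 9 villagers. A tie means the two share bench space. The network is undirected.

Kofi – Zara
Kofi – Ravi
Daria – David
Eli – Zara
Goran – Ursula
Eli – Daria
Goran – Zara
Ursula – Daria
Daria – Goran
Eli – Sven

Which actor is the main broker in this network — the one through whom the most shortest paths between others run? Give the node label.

Unnormalized betweenness of each node: Daria:10, David:0, Eli:10, Goran:6, Kofi:7, Ravi:0, Sven:0, Ursula:0, Zara:13.
Zara has the largest value, 13, making it the main broker — the node through which the most shortest paths run.

Zara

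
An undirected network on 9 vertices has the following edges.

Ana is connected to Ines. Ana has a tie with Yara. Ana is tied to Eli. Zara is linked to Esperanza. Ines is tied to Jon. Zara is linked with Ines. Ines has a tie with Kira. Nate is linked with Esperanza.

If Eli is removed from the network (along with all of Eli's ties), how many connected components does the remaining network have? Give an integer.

Eli's neighbors (Ana) remain reachable from one another through other ties, so the rest of the network stays in one piece.

1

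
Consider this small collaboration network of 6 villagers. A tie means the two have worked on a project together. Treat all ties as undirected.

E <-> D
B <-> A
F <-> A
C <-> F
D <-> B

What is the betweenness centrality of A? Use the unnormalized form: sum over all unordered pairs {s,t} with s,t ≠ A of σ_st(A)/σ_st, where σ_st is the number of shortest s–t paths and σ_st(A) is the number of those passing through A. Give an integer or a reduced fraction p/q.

6

Pairs whose geodesics pass through A — F–E: 1; F–D: 1; F–B: 1; E–C: 1; C–D: 1; C–B: 1.
All other pairs contribute 0.
Summing the contributions gives betweenness(A) = 6.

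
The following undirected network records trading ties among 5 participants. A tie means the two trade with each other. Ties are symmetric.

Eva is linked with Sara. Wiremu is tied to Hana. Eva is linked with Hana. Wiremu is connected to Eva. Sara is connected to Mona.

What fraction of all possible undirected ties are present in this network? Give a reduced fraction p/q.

1/2

There are 5 edges and 5 nodes, so the maximum possible is C(5,2) = 10.
Density = 5/10 = 1/2.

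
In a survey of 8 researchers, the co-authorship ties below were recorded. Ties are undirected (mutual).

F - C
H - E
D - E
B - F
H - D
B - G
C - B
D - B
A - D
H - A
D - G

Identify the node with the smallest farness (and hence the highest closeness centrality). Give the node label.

D

Farness (sum of distances to all others) for each node — A:14, B:10, C:15, D:9, E:14, F:15, G:12, H:13.
The smallest farness is 9, for D, so D has the highest closeness.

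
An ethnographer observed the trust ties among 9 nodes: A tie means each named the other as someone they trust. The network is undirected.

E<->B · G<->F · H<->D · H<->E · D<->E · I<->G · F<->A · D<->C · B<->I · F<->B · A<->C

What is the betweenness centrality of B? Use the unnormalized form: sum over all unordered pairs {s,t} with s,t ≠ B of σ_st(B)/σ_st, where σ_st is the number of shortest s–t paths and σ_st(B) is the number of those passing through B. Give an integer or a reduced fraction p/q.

Pairs whose geodesics pass through B — I–E: 1; I–H: 1; I–D: 1; I–C: 2/3; I–A: 1/2; I–F: 1/2; E–A: 1/2; E–F: 1; E–G: 2/2; H–F: 1; H–G: 2/2; D–F: 1/2; D–G: 2/3.
All other pairs contribute 0.
Summing the contributions gives betweenness(B) = 31/3.

31/3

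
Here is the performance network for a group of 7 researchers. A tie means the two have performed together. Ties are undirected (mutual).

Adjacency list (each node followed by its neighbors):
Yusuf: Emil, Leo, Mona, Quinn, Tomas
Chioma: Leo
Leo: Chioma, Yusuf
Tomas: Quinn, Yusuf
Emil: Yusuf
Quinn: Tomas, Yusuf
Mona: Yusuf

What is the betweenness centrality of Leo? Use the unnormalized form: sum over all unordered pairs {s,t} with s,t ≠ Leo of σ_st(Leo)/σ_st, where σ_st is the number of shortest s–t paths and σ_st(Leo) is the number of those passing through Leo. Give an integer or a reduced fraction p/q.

5

Pairs whose geodesics pass through Leo — Tomas–Chioma: 1; Chioma–Emil: 1; Chioma–Mona: 1; Chioma–Yusuf: 1; Chioma–Quinn: 1.
All other pairs contribute 0.
Summing the contributions gives betweenness(Leo) = 5.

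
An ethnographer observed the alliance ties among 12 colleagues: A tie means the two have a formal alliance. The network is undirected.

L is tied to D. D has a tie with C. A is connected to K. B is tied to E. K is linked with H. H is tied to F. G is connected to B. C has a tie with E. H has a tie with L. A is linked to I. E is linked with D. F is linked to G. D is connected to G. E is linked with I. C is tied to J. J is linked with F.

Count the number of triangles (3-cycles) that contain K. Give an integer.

K's neighbors are A and H, but none of them are tied to each other, so no triangle contains K.

0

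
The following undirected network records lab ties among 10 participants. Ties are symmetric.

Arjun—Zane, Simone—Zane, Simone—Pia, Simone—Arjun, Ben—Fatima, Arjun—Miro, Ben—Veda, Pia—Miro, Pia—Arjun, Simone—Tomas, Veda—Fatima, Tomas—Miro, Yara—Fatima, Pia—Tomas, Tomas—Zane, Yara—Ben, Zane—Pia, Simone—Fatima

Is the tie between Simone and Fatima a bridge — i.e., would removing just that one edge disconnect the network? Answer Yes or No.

Without the Simone–Fatima edge there is no alternate route between Simone and Fatima, so the network disconnects. It is a bridge.

Yes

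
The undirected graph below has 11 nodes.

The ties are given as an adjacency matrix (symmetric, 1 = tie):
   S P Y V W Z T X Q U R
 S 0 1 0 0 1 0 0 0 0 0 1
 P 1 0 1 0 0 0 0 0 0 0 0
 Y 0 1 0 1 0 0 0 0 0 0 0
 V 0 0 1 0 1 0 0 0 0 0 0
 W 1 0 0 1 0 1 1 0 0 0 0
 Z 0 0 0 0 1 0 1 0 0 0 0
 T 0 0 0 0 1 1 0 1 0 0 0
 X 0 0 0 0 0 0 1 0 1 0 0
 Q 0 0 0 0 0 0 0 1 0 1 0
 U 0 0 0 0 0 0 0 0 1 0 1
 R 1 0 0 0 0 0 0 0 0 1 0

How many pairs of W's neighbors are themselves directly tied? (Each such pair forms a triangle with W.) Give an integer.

1

W's neighbors: S, T, V, and Z.
Neighbor pairs that are themselves tied: W–T–Z. Each forms one triangle with W, for 1 in total.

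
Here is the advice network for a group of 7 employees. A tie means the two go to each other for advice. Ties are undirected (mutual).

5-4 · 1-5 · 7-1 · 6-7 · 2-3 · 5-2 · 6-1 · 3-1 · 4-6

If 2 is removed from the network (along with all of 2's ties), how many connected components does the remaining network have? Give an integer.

1

2's neighbors (3 and 5) remain reachable from one another through other ties, so the rest of the network stays in one piece.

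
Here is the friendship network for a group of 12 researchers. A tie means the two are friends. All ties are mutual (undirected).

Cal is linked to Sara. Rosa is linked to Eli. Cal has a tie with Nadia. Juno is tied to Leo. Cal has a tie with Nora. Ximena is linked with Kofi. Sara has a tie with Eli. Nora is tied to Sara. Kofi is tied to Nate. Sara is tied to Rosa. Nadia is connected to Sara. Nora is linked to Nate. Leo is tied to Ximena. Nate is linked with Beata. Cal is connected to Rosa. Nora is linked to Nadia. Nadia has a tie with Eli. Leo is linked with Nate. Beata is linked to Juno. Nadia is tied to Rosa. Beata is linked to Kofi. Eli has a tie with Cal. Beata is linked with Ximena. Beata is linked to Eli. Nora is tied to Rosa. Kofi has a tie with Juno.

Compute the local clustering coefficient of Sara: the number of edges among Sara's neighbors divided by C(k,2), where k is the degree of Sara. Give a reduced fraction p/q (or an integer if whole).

9/10

Sara's neighbors: Cal, Eli, Nadia, Nora, and Rosa (k = 5).
Possible neighbor pairs: C(5,2) = 10. Edges among them: Cal–Eli, Cal–Nadia, Cal–Nora, Cal–Rosa, Eli–Nadia, Eli–Rosa, Nadia–Nora, Nadia–Rosa, Nora–Rosa → e = 9.
Clustering(Sara) = 9/10.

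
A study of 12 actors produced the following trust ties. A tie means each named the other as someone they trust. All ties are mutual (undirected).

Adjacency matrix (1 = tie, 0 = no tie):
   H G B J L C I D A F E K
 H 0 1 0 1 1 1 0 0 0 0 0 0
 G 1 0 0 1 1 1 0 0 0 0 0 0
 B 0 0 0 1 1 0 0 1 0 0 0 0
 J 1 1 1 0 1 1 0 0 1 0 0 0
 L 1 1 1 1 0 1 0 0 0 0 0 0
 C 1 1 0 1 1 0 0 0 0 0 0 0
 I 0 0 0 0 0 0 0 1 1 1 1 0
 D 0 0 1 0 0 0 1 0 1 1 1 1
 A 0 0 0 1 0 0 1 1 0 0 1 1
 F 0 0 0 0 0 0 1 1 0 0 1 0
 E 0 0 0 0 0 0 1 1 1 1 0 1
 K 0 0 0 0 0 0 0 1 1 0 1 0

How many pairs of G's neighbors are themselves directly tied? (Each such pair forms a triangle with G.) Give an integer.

6

G's neighbors: C, H, J, and L.
Neighbor pairs that are themselves tied: G–C–H; G–C–J; G–C–L; G–H–J; G–H–L; G–J–L. Each forms one triangle with G, for 6 in total.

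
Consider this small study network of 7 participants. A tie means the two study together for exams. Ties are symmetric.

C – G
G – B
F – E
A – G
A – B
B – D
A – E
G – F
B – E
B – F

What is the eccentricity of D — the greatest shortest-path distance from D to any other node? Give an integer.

3

Distances from D: A:2, B:1, C:3, E:2, F:2, G:2.
The largest is 3 (to C), so the eccentricity of D is 3.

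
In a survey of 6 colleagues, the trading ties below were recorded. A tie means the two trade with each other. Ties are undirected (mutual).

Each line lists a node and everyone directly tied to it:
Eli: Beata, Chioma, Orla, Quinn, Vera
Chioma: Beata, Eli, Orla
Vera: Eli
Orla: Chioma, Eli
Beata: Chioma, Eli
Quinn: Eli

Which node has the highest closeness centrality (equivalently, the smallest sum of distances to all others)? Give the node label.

Farness (sum of distances to all others) for each node — Beata:8, Chioma:7, Eli:5, Orla:8, Quinn:9, Vera:9.
The smallest farness is 5, for Eli, so Eli has the highest closeness.

Eli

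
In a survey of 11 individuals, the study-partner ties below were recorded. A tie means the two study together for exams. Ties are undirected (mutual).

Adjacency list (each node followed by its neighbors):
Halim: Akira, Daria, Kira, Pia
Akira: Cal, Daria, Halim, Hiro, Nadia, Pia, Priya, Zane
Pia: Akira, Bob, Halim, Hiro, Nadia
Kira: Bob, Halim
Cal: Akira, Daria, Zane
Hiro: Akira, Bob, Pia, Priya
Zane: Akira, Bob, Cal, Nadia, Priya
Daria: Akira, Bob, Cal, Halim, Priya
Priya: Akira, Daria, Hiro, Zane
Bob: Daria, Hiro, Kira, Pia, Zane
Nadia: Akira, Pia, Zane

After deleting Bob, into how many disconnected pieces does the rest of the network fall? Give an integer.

Bob's neighbors (Daria, Hiro, Kira, Pia, and Zane) remain reachable from one another through other ties, so the rest of the network stays in one piece.

1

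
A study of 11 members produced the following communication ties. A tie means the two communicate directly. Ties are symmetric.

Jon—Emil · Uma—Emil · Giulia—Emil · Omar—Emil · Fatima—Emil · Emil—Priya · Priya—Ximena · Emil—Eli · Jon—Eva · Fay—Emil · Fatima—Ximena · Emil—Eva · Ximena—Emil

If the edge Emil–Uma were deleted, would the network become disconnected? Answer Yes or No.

Without the Emil–Uma edge there is no alternate route between Emil and Uma, so the network disconnects. It is a bridge.

Yes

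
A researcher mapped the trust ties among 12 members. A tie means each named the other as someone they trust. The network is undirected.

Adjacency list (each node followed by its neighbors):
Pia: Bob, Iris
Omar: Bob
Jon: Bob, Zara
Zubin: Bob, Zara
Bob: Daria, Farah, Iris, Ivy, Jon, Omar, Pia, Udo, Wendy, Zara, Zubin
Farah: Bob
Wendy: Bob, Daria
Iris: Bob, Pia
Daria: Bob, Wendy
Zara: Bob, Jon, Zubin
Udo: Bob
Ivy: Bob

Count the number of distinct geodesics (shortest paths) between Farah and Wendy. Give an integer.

The shortest distance is 2, and the only length-2 path is Farah–Bob–Wendy. So there is exactly 1 shortest path.

1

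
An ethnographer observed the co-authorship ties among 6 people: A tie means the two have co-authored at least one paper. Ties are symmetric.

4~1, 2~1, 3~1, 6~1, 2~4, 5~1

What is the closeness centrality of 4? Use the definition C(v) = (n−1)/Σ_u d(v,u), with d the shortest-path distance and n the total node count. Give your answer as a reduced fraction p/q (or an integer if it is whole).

5/8

Distances from 4: 1:1, 2:1, 3:2, 5:2, 6:2. Sum = 8.
n = 6, so closeness = 5/8.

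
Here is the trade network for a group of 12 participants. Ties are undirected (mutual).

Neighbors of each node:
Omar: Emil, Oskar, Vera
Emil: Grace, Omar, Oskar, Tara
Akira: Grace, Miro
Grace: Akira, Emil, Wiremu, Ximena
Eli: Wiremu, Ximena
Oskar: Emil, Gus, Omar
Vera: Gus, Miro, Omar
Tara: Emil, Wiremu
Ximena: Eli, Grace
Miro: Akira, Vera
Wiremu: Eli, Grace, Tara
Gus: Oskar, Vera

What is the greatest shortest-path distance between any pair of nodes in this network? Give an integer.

Eccentricity of each node (its greatest distance to any other): Akira:3, Eli:5, Emil:3, Grace:3, Gus:5, Miro:4, Omar:4, Oskar:4, Tara:4, Vera:5, Wiremu:4, Ximena:4.
The maximum eccentricity is 5, realized for instance by the pair Eli–Vera via Eli – Wiremu – Grace – Akira – Miro – Vera. So the diameter is 5.

5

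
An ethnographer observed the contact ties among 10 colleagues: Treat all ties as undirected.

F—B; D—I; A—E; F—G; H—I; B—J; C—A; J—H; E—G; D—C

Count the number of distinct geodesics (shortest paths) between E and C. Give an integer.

The shortest distance is 2, and the only length-2 path is E–A–C. So there is exactly 1 shortest path.

1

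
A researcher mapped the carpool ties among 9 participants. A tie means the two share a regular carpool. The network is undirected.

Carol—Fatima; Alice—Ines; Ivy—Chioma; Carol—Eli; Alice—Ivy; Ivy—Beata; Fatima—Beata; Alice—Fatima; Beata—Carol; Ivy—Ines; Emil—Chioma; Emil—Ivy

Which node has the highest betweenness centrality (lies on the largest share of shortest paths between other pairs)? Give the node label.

Ivy

Unnormalized betweenness of each node: Alice:7/2, Beata:17/2, Carol:7, Chioma:0, Eli:0, Emil:0, Fatima:7/2, Ines:0, Ivy:29/2.
Ivy has the largest value, 29/2, making it the main broker — the node through which the most shortest paths run.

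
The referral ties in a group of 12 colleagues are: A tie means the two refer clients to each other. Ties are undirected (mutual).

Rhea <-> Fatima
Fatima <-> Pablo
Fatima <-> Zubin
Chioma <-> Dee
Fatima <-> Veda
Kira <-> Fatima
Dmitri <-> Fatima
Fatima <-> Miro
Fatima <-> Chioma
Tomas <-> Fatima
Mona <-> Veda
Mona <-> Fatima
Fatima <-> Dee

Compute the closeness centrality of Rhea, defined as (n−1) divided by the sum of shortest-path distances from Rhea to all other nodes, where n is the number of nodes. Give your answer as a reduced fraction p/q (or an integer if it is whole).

11/21

Distances from Rhea: Chioma:2, Dee:2, Dmitri:2, Fatima:1, Kira:2, Miro:2, Mona:2, Pablo:2, Tomas:2, Veda:2, Zubin:2. Sum = 21.
n = 12, so closeness = 11/21.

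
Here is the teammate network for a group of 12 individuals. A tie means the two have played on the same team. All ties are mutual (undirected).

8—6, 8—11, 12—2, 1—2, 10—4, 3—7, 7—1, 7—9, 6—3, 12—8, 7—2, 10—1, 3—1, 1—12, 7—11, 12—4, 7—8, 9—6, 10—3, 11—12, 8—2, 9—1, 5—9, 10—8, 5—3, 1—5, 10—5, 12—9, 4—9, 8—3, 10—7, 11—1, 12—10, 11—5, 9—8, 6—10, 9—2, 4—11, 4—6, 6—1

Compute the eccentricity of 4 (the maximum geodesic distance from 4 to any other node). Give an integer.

Distances from 4: 1:2, 2:2, 3:2, 5:2, 6:1, 7:2, 8:2, 9:1, 10:1, 11:1, 12:1.
The largest is 2 (to 8, 5, 1, 7, 3, and 2), so the eccentricity of 4 is 2.

2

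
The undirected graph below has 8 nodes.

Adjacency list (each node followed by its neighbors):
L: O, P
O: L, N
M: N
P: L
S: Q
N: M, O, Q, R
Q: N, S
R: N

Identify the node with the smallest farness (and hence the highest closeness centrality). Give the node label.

N

Farness (sum of distances to all others) for each node — L:17, M:17, N:11, O:13, P:23, Q:15, R:17, S:21.
The smallest farness is 11, for N, so N has the highest closeness.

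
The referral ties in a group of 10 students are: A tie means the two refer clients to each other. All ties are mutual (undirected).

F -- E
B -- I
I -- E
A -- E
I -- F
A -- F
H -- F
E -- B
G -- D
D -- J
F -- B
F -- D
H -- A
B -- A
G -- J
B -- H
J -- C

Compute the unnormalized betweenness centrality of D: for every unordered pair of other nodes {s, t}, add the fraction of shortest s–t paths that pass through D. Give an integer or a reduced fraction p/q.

18

Pairs whose geodesics pass through D — A–C: 1; A–G: 1; A–J: 1; F–C: 1; F–G: 1; F–J: 1; H–C: 1; H–G: 1; H–J: 1; I–C: 1; I–G: 1; I–J: 1; B–C: 1; B–G: 1 … (+4 more pairs).
All other pairs contribute 0.
Summing the contributions gives betweenness(D) = 18.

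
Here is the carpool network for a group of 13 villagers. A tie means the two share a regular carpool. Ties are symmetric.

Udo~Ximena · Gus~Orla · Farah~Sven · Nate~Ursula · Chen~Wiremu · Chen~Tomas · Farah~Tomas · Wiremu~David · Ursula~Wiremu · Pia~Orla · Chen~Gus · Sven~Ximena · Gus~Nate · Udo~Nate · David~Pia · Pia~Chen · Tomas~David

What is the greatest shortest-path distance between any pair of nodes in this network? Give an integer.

5

Eccentricity of each node (its greatest distance to any other): Chen:4, David:4, Farah:4, Gus:4, Nate:4, Orla:5, Pia:5, Sven:5, Tomas:4, Udo:4, Ursula:4, Wiremu:4, Ximena:5.
The maximum eccentricity is 5, realized for instance by the pair Pia–Ximena via Pia – David – Tomas – Farah – Sven – Ximena. So the diameter is 5.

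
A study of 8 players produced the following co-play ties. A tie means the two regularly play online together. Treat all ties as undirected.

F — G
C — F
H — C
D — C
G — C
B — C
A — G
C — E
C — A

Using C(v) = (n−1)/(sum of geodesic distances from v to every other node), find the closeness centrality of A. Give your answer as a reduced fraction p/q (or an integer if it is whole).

Distances from A: B:2, C:1, D:2, E:2, F:2, G:1, H:2. Sum = 12.
n = 8, so closeness = 7/12.

7/12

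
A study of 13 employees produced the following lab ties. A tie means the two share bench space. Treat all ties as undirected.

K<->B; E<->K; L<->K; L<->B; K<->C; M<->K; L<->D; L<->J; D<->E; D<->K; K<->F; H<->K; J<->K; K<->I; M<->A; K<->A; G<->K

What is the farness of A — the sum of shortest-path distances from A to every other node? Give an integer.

Distances from A: B:2, C:2, D:2, E:2, F:2, G:2, H:2, I:2, J:2, K:1, L:2, M:1.
Sum = 2 + 2 + 2 + 2 + 2 + 2 + 2 + 2 + 2 + 1 + 2 + 1 = 22.

22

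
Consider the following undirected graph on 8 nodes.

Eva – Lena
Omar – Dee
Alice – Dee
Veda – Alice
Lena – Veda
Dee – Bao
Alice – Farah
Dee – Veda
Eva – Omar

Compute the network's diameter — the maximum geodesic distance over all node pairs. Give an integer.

Eccentricity of each node (its greatest distance to any other): Alice:3, Bao:3, Dee:2, Eva:4, Farah:4, Lena:3, Omar:3, Veda:2.
The maximum eccentricity is 4, realized for instance by the pair Eva–Farah via Eva – Lena – Veda – Alice – Farah. So the diameter is 4.

4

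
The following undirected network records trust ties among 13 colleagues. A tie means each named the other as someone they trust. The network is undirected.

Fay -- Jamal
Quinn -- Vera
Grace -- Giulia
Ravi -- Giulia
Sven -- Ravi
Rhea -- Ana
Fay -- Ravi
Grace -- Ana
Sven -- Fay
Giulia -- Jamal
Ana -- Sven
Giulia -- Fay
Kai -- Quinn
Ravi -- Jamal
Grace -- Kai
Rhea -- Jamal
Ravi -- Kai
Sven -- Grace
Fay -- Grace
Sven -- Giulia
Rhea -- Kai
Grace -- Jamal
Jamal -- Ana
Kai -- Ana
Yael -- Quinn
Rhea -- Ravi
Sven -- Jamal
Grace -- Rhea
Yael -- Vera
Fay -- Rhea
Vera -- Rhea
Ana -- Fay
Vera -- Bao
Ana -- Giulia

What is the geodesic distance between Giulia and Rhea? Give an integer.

One shortest route is Giulia – Jamal – Rhea, which uses 2 edges, and Giulia and Rhea are not directly tied, so nothing shorter exists. So d(Giulia,Rhea) = 2.

2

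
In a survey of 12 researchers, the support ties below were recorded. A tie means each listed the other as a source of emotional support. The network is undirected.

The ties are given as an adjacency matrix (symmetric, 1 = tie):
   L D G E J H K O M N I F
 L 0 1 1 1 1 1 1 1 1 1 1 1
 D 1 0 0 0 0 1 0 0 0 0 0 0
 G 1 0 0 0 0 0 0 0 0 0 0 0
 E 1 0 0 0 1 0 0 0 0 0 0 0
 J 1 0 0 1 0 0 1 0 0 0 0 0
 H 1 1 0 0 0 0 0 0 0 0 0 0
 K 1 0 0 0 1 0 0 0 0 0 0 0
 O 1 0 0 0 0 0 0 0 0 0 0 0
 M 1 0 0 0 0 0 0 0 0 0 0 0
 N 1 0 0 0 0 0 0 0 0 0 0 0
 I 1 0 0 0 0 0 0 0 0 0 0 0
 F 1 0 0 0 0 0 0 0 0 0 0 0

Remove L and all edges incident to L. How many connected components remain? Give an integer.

8

Without L, the remaining ties split the others into: {D, H}; {G}; {E, J, K}; {O}; {M}; {N}; {I}; {F}.
That's 8 separate components.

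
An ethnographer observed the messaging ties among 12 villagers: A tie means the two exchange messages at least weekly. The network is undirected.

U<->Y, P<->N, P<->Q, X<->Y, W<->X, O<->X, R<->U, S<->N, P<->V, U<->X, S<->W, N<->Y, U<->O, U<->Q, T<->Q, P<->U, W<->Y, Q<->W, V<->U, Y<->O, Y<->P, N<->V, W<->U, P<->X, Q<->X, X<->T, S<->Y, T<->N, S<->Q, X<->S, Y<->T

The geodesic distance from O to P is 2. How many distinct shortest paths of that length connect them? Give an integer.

3

The shortest distance is 2. The length-2 paths are: O–X–P; O–U–P; O–Y–P.
That gives 3 distinct shortest paths.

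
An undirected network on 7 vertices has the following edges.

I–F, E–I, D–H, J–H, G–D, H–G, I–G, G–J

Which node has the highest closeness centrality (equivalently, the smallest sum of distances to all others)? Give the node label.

Farness (sum of distances to all others) for each node — D:12, E:14, F:14, G:8, H:11, I:9, J:12.
The smallest farness is 8, for G, so G has the highest closeness.

G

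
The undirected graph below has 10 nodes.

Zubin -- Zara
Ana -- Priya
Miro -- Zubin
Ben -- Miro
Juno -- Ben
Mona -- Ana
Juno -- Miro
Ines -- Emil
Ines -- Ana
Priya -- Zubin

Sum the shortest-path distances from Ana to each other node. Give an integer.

Distances from Ana: Ben:4, Emil:2, Ines:1, Juno:4, Miro:3, Mona:1, Priya:1, Zara:3, Zubin:2.
Sum = 4 + 2 + 1 + 4 + 3 + 1 + 1 + 3 + 2 = 21.

21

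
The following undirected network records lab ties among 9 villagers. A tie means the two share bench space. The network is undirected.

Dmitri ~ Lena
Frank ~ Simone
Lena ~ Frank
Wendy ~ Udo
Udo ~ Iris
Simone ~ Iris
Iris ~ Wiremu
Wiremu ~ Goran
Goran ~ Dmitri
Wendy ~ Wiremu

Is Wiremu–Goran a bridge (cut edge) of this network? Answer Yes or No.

No

Even without that edge, Wiremu still reaches Goran via Wiremu – Iris – Simone – Frank – Lena – Dmitri – Goran, so the network stays connected. Not a bridge.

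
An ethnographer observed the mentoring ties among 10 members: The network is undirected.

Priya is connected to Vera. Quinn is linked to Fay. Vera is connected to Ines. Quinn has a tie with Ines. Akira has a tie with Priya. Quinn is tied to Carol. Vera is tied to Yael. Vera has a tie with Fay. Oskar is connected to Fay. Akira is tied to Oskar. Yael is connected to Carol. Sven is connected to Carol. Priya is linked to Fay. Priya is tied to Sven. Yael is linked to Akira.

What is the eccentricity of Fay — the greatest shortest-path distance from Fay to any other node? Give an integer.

2

Distances from Fay: Akira:2, Carol:2, Ines:2, Oskar:1, Priya:1, Quinn:1, Sven:2, Vera:1, Yael:2.
The largest is 2 (to Akira, Sven, Ines, Carol, and Yael), so the eccentricity of Fay is 2.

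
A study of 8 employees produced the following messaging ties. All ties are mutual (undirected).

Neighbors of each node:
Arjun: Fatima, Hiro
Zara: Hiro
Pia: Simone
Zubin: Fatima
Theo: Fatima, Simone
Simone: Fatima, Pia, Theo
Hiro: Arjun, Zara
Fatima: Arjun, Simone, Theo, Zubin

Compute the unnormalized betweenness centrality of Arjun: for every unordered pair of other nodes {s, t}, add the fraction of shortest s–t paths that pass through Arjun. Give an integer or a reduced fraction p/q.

Pairs whose geodesics pass through Arjun — Zara–Fatima: 1; Zara–Simone: 1; Zara–Theo: 1; Zara–Zubin: 1; Zara–Pia: 1; Fatima–Hiro: 1; Simone–Hiro: 1; Theo–Hiro: 1; Zubin–Hiro: 1; Pia–Hiro: 1.
All other pairs contribute 0.
Summing the contributions gives betweenness(Arjun) = 10.

10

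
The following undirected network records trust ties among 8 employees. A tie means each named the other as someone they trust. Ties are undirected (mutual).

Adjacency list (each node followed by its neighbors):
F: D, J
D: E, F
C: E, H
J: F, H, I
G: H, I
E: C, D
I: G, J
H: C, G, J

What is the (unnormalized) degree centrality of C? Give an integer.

C is directly tied to E and H. That is 2 neighbors, so the degree of C is 2.

2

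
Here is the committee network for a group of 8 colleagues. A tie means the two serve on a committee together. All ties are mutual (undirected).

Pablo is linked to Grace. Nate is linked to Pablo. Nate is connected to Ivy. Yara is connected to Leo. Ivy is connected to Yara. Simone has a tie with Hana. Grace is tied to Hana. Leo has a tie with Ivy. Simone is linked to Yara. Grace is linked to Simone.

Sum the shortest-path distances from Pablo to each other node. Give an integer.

Distances from Pablo: Grace:1, Hana:2, Ivy:2, Leo:3, Nate:1, Simone:2, Yara:3.
Sum = 1 + 2 + 2 + 3 + 1 + 2 + 3 = 14.

14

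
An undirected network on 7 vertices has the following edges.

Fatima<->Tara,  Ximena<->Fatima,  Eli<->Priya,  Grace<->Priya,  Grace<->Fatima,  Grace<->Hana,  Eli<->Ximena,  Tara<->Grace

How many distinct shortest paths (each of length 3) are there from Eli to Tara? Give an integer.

2

The shortest distance is 3. The length-3 paths are: Eli–Ximena–Fatima–Tara; Eli–Priya–Grace–Tara.
That gives 2 distinct shortest paths.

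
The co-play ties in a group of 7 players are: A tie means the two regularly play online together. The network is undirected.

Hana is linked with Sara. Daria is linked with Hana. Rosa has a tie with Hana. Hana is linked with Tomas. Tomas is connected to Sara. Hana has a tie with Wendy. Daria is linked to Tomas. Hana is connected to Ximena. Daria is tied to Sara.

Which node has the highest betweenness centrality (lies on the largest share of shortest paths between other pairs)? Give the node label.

Unnormalized betweenness of each node: Daria:0, Hana:12, Rosa:0, Sara:0, Tomas:0, Wendy:0, Ximena:0.
Hana has the largest value, 12, making it the main broker — the node through which the most shortest paths run.

Hana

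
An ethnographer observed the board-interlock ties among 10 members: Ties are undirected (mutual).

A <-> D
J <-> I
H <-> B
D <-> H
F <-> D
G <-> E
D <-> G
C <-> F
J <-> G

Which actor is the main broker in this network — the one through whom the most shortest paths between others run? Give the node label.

Unnormalized betweenness of each node: A:0, B:0, C:0, D:28, E:0, F:8, G:20, H:8, I:0, J:8.
D has the largest value, 28, making it the main broker — the node through which the most shortest paths run.

D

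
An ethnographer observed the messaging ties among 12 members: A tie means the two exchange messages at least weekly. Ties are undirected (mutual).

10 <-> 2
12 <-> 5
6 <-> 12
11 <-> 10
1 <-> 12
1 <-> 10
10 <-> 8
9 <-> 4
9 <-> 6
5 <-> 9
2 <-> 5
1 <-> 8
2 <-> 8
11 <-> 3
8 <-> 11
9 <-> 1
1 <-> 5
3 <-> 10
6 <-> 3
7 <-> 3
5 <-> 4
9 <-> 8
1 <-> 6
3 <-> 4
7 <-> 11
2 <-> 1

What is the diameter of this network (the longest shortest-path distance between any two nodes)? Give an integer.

Eccentricity of each node (its greatest distance to any other): 1:3, 2:3, 3:2, 4:2, 5:3, 6:2, 7:3, 8:2, 9:3, 10:2, 11:3, 12:3.
The maximum eccentricity is 3, realized for instance by the pair 11–12 via 11 – 3 – 6 – 12. So the diameter is 3.

3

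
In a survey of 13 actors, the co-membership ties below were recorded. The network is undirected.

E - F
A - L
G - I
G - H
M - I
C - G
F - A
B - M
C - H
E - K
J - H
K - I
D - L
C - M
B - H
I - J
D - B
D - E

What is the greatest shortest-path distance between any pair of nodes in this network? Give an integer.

5

Eccentricity of each node (its greatest distance to any other): A:5, B:3, C:5, D:3, E:4, F:5, G:5, H:4, I:4, J:5, K:3, L:4, M:4.
The maximum eccentricity is 5, realized for instance by the pair C–F via C – M – I – K – E – F. So the diameter is 5.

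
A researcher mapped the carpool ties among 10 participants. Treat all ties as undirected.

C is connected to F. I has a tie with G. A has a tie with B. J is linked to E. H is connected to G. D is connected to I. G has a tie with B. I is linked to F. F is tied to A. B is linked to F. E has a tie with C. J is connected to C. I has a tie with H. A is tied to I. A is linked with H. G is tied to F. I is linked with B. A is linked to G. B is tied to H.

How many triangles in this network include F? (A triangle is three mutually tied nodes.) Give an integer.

6

F's neighbors: A, B, C, G, and I.
Neighbor pairs that are themselves tied: F–A–B; F–A–G; F–A–I; F–B–G; F–B–I; F–G–I. Each forms one triangle with F, for 6 in total.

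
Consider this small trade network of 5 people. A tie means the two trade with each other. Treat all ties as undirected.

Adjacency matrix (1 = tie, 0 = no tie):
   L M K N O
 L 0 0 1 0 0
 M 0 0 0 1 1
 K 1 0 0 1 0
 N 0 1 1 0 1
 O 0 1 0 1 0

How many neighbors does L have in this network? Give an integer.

1

L is directly tied to K. That is 1 neighbor, so the degree of L is 1.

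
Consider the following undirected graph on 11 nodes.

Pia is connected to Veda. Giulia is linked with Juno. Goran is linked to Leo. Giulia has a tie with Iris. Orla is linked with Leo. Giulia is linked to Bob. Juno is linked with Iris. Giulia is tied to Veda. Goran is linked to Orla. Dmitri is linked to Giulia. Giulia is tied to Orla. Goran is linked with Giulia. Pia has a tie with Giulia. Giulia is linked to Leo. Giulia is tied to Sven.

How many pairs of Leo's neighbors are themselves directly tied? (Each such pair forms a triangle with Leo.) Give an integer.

Leo's neighbors: Giulia, Goran, and Orla.
Neighbor pairs that are themselves tied: Leo–Giulia–Goran; Leo–Giulia–Orla; Leo–Goran–Orla. Each forms one triangle with Leo, for 3 in total.

3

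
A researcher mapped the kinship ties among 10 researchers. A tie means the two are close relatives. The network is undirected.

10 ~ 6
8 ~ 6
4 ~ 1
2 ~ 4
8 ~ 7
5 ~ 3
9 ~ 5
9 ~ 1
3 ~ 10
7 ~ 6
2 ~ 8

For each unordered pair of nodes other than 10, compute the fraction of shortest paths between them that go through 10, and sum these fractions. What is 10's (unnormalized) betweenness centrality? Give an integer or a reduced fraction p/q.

Pairs whose geodesics pass through 10 — 6–9: 1; 6–5: 1; 6–3: 1; 7–9: 1/2; 7–5: 1; 7–3: 1; 8–5: 1; 8–3: 1; 2–3: 1.
All other pairs contribute 0.
Summing the contributions gives betweenness(10) = 17/2.

17/2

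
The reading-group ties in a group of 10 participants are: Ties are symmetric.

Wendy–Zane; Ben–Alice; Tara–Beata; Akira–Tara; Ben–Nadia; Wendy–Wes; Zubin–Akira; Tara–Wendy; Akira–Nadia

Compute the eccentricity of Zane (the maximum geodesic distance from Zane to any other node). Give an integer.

Distances from Zane: Akira:3, Alice:6, Beata:3, Ben:5, Nadia:4, Tara:2, Wendy:1, Wes:2, Zubin:4.
The largest is 6 (to Alice), so the eccentricity of Zane is 6.

6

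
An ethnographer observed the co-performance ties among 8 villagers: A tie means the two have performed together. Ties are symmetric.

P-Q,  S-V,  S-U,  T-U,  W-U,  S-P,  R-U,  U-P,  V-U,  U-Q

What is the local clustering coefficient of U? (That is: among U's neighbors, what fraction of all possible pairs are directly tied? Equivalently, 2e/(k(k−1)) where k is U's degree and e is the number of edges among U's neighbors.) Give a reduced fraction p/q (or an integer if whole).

1/7

U's neighbors: P, Q, R, S, T, V, and W (k = 7).
Possible neighbor pairs: C(7,2) = 21. Edges among them: P–Q, P–S, S–V → e = 3.
Clustering(U) = 3/21 = 1/7.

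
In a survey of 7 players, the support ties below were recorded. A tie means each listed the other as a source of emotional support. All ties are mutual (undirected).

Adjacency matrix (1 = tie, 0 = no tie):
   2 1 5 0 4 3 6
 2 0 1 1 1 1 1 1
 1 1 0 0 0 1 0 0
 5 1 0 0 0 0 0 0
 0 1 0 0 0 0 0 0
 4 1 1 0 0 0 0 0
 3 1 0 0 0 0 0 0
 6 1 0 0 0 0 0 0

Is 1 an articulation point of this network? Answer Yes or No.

No

Even without 1, every remaining node can still reach every other (the residual graph is connected), so 1 is not a cut vertex.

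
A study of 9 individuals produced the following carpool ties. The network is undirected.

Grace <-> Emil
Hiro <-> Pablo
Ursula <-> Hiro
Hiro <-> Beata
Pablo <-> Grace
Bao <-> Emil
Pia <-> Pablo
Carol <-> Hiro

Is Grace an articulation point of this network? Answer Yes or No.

Removing Grace leaves {Beata, Carol, Hiro, Pablo, Pia, and Ursula} with no path to {Bao and Emil}, so the network splits into 2 components. Grace is a cut vertex.

Yes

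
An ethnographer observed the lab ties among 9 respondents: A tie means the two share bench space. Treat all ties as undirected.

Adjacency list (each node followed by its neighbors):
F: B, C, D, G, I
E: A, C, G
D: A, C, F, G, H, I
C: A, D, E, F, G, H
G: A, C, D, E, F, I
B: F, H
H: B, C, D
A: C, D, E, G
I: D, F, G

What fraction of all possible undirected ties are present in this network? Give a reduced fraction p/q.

There are 19 edges and 9 nodes, so the maximum possible is C(9,2) = 36.
Density = 19/36.

19/36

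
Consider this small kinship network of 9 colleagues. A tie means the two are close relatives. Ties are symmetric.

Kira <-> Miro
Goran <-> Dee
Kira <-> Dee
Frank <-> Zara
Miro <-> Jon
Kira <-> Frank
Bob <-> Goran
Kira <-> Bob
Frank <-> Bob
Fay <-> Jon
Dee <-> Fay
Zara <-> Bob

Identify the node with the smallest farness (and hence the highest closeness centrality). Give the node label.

Kira

Farness (sum of distances to all others) for each node — Bob:14, Dee:14, Fay:18, Frank:15, Goran:16, Jon:19, Kira:12, Miro:16, Zara:20.
The smallest farness is 12, for Kira, so Kira has the highest closeness.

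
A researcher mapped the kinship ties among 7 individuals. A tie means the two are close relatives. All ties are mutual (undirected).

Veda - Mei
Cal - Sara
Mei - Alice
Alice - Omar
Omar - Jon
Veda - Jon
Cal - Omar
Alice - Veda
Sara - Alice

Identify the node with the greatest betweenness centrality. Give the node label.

Alice

Unnormalized betweenness of each node: Alice:19/3, Cal:5/6, Jon:5/6, Mei:0, Omar:23/6, Sara:4/3, Veda:11/6.
Alice has the largest value, 19/3, making it the main broker — the node through which the most shortest paths run.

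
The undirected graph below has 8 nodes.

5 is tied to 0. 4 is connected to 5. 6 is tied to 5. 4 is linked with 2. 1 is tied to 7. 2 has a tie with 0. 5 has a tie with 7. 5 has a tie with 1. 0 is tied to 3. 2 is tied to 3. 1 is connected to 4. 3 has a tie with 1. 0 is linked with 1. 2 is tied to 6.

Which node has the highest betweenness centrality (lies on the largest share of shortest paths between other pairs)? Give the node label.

5

Unnormalized betweenness of each node: 0:3/2, 1:23/6, 2:17/6, 3:1/2, 4:1, 5:29/6, 6:1/2, 7:0.
5 has the largest value, 29/6, making it the main broker — the node through which the most shortest paths run.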